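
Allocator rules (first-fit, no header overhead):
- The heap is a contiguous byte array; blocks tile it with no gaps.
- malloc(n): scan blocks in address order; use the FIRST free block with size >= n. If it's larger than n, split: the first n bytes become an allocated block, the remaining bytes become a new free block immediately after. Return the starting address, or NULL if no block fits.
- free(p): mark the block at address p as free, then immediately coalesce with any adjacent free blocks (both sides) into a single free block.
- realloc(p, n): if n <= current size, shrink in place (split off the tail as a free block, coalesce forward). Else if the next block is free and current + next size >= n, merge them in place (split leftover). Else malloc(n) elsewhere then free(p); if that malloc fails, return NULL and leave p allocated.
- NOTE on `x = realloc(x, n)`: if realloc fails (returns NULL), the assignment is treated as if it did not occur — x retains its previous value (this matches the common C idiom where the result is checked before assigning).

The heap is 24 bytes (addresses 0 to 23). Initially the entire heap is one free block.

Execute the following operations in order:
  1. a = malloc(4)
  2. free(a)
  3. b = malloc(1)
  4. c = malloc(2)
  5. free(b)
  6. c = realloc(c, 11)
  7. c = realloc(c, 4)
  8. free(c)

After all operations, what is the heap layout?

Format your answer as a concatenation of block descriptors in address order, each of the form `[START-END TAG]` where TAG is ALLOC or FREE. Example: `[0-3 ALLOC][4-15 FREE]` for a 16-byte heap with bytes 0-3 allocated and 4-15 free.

Answer: [0-23 FREE]

Derivation:
Op 1: a = malloc(4) -> a = 0; heap: [0-3 ALLOC][4-23 FREE]
Op 2: free(a) -> (freed a); heap: [0-23 FREE]
Op 3: b = malloc(1) -> b = 0; heap: [0-0 ALLOC][1-23 FREE]
Op 4: c = malloc(2) -> c = 1; heap: [0-0 ALLOC][1-2 ALLOC][3-23 FREE]
Op 5: free(b) -> (freed b); heap: [0-0 FREE][1-2 ALLOC][3-23 FREE]
Op 6: c = realloc(c, 11) -> c = 1; heap: [0-0 FREE][1-11 ALLOC][12-23 FREE]
Op 7: c = realloc(c, 4) -> c = 1; heap: [0-0 FREE][1-4 ALLOC][5-23 FREE]
Op 8: free(c) -> (freed c); heap: [0-23 FREE]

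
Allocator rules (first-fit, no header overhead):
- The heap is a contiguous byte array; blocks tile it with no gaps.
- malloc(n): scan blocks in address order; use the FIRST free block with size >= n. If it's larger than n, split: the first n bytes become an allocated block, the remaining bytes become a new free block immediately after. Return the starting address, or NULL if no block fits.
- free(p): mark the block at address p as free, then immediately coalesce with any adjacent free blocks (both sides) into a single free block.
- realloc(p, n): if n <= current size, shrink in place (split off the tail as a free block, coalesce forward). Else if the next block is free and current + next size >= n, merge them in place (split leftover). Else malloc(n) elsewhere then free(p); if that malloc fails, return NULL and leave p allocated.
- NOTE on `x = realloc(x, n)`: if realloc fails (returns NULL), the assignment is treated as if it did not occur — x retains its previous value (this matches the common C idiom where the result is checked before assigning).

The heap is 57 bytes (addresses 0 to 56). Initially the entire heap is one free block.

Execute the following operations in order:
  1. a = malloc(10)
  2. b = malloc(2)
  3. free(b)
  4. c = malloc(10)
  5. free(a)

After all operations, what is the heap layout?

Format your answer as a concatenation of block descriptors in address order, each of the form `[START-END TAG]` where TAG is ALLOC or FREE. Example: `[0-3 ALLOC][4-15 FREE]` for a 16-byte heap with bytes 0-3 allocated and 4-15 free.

Op 1: a = malloc(10) -> a = 0; heap: [0-9 ALLOC][10-56 FREE]
Op 2: b = malloc(2) -> b = 10; heap: [0-9 ALLOC][10-11 ALLOC][12-56 FREE]
Op 3: free(b) -> (freed b); heap: [0-9 ALLOC][10-56 FREE]
Op 4: c = malloc(10) -> c = 10; heap: [0-9 ALLOC][10-19 ALLOC][20-56 FREE]
Op 5: free(a) -> (freed a); heap: [0-9 FREE][10-19 ALLOC][20-56 FREE]

Answer: [0-9 FREE][10-19 ALLOC][20-56 FREE]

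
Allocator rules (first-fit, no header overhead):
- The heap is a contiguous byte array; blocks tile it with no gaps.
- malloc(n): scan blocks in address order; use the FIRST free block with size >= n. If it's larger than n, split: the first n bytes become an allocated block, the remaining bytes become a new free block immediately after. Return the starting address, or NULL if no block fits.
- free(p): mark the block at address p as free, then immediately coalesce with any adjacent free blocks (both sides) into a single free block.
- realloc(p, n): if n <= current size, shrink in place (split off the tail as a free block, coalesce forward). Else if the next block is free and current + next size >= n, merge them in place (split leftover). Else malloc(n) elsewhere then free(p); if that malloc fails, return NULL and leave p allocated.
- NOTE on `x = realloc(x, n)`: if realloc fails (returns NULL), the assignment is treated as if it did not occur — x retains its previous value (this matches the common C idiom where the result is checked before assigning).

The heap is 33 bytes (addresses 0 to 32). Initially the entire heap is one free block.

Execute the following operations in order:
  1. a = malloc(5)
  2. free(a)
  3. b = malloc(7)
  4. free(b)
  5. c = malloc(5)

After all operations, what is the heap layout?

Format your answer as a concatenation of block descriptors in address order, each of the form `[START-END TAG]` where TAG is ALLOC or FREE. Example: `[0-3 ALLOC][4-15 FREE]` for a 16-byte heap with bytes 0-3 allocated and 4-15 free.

Op 1: a = malloc(5) -> a = 0; heap: [0-4 ALLOC][5-32 FREE]
Op 2: free(a) -> (freed a); heap: [0-32 FREE]
Op 3: b = malloc(7) -> b = 0; heap: [0-6 ALLOC][7-32 FREE]
Op 4: free(b) -> (freed b); heap: [0-32 FREE]
Op 5: c = malloc(5) -> c = 0; heap: [0-4 ALLOC][5-32 FREE]

Answer: [0-4 ALLOC][5-32 FREE]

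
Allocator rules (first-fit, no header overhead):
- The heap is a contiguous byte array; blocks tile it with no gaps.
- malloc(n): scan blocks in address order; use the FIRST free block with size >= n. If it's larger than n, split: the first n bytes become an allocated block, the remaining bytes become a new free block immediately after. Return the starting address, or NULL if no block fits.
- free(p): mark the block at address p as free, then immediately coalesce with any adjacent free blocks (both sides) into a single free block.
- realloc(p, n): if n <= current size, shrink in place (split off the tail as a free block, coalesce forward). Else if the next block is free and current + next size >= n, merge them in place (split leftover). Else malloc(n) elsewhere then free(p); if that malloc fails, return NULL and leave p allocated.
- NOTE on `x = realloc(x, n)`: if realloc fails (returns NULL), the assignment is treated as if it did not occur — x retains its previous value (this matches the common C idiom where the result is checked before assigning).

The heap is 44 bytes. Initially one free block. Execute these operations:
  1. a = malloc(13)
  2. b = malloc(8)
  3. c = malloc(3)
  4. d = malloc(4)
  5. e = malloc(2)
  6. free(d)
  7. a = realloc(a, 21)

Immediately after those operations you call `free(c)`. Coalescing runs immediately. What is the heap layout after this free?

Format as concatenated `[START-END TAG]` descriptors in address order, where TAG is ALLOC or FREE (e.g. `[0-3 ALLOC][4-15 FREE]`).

Op 1: a = malloc(13) -> a = 0; heap: [0-12 ALLOC][13-43 FREE]
Op 2: b = malloc(8) -> b = 13; heap: [0-12 ALLOC][13-20 ALLOC][21-43 FREE]
Op 3: c = malloc(3) -> c = 21; heap: [0-12 ALLOC][13-20 ALLOC][21-23 ALLOC][24-43 FREE]
Op 4: d = malloc(4) -> d = 24; heap: [0-12 ALLOC][13-20 ALLOC][21-23 ALLOC][24-27 ALLOC][28-43 FREE]
Op 5: e = malloc(2) -> e = 28; heap: [0-12 ALLOC][13-20 ALLOC][21-23 ALLOC][24-27 ALLOC][28-29 ALLOC][30-43 FREE]
Op 6: free(d) -> (freed d); heap: [0-12 ALLOC][13-20 ALLOC][21-23 ALLOC][24-27 FREE][28-29 ALLOC][30-43 FREE]
Op 7: a = realloc(a, 21) -> NULL (a unchanged); heap: [0-12 ALLOC][13-20 ALLOC][21-23 ALLOC][24-27 FREE][28-29 ALLOC][30-43 FREE]
free(c): c = 21 -> block [21-23 ALLOC]; mark free, coalesce with adjacent free neighbors -> [0-12 ALLOC][13-20 ALLOC][21-27 FREE][28-29 ALLOC][30-43 FREE]

Answer: [0-12 ALLOC][13-20 ALLOC][21-27 FREE][28-29 ALLOC][30-43 FREE]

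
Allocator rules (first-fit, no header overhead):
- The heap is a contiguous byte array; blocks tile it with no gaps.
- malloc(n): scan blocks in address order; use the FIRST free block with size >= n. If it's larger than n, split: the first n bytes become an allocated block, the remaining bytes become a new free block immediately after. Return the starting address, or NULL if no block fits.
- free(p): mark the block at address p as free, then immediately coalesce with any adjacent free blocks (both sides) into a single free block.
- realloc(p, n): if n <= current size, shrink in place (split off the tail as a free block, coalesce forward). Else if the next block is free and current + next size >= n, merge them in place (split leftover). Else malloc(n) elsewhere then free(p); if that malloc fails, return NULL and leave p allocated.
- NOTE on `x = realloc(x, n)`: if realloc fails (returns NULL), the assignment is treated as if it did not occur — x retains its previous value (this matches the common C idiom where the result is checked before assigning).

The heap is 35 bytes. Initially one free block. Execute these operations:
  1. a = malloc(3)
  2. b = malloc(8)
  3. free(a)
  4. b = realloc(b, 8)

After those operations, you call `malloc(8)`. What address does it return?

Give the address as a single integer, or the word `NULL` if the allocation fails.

Answer: 11

Derivation:
Op 1: a = malloc(3) -> a = 0; heap: [0-2 ALLOC][3-34 FREE]
Op 2: b = malloc(8) -> b = 3; heap: [0-2 ALLOC][3-10 ALLOC][11-34 FREE]
Op 3: free(a) -> (freed a); heap: [0-2 FREE][3-10 ALLOC][11-34 FREE]
Op 4: b = realloc(b, 8) -> b = 3; heap: [0-2 FREE][3-10 ALLOC][11-34 FREE]
malloc(8): first-fit scan over [0-2 FREE][3-10 ALLOC][11-34 FREE] -> 11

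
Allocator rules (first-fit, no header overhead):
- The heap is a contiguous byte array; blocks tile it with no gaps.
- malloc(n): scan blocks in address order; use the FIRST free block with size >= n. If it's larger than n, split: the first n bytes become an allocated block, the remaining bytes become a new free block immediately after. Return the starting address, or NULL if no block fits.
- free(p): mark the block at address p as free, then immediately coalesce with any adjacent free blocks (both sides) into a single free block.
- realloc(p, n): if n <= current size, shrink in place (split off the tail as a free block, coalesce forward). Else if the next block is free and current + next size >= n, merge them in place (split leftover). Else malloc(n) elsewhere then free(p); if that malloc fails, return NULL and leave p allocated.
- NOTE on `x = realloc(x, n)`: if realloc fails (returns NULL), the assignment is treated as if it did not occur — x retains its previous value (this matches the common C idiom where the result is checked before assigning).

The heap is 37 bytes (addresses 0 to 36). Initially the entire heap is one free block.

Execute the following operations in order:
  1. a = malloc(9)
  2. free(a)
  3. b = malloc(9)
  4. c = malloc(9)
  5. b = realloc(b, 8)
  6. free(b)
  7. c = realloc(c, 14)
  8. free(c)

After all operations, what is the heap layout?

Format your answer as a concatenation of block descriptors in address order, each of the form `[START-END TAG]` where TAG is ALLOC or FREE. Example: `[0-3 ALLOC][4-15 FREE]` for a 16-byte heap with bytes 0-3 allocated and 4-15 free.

Answer: [0-36 FREE]

Derivation:
Op 1: a = malloc(9) -> a = 0; heap: [0-8 ALLOC][9-36 FREE]
Op 2: free(a) -> (freed a); heap: [0-36 FREE]
Op 3: b = malloc(9) -> b = 0; heap: [0-8 ALLOC][9-36 FREE]
Op 4: c = malloc(9) -> c = 9; heap: [0-8 ALLOC][9-17 ALLOC][18-36 FREE]
Op 5: b = realloc(b, 8) -> b = 0; heap: [0-7 ALLOC][8-8 FREE][9-17 ALLOC][18-36 FREE]
Op 6: free(b) -> (freed b); heap: [0-8 FREE][9-17 ALLOC][18-36 FREE]
Op 7: c = realloc(c, 14) -> c = 9; heap: [0-8 FREE][9-22 ALLOC][23-36 FREE]
Op 8: free(c) -> (freed c); heap: [0-36 FREE]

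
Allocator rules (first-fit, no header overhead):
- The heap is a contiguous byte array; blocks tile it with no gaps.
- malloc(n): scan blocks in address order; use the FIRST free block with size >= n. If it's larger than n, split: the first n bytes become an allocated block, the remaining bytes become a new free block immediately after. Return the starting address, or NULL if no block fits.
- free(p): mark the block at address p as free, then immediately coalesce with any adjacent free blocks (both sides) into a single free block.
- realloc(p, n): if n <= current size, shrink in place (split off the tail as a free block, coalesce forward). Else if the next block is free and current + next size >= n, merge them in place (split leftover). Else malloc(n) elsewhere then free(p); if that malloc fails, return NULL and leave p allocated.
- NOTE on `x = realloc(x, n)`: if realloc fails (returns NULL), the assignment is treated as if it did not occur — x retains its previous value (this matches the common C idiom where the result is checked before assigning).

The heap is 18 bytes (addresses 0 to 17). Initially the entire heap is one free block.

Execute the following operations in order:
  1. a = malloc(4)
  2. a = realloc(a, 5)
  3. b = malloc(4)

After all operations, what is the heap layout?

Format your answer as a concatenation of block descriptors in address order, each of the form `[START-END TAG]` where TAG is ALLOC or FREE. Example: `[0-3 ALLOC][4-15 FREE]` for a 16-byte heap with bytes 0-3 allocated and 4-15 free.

Answer: [0-4 ALLOC][5-8 ALLOC][9-17 FREE]

Derivation:
Op 1: a = malloc(4) -> a = 0; heap: [0-3 ALLOC][4-17 FREE]
Op 2: a = realloc(a, 5) -> a = 0; heap: [0-4 ALLOC][5-17 FREE]
Op 3: b = malloc(4) -> b = 5; heap: [0-4 ALLOC][5-8 ALLOC][9-17 FREE]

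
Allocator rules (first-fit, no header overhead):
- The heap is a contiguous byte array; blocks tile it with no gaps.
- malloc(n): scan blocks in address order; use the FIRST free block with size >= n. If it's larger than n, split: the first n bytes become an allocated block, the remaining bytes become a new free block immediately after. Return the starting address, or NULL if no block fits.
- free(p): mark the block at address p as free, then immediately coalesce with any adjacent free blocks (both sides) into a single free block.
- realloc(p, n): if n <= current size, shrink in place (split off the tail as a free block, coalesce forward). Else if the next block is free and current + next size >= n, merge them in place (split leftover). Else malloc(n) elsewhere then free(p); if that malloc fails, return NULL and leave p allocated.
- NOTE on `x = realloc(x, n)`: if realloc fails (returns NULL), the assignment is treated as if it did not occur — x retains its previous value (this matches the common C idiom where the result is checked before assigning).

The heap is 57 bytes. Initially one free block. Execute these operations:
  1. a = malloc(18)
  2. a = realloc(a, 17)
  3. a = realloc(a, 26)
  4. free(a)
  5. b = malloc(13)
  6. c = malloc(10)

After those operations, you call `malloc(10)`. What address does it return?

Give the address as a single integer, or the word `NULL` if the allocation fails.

Op 1: a = malloc(18) -> a = 0; heap: [0-17 ALLOC][18-56 FREE]
Op 2: a = realloc(a, 17) -> a = 0; heap: [0-16 ALLOC][17-56 FREE]
Op 3: a = realloc(a, 26) -> a = 0; heap: [0-25 ALLOC][26-56 FREE]
Op 4: free(a) -> (freed a); heap: [0-56 FREE]
Op 5: b = malloc(13) -> b = 0; heap: [0-12 ALLOC][13-56 FREE]
Op 6: c = malloc(10) -> c = 13; heap: [0-12 ALLOC][13-22 ALLOC][23-56 FREE]
malloc(10): first-fit scan over [0-12 ALLOC][13-22 ALLOC][23-56 FREE] -> 23

Answer: 23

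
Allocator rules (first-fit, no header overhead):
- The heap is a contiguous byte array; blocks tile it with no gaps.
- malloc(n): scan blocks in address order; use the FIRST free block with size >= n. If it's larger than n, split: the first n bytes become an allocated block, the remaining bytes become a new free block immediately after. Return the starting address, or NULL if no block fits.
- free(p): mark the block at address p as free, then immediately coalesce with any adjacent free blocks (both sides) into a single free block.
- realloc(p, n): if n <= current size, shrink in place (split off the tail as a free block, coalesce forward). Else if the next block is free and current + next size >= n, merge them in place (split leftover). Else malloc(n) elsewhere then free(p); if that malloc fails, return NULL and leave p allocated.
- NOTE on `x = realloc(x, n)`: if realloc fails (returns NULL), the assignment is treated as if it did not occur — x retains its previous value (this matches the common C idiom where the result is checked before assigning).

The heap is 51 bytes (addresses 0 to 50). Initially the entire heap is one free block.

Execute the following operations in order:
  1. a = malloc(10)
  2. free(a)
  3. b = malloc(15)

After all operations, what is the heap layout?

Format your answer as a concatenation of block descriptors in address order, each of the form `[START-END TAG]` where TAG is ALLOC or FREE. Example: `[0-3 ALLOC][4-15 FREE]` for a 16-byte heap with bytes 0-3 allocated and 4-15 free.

Answer: [0-14 ALLOC][15-50 FREE]

Derivation:
Op 1: a = malloc(10) -> a = 0; heap: [0-9 ALLOC][10-50 FREE]
Op 2: free(a) -> (freed a); heap: [0-50 FREE]
Op 3: b = malloc(15) -> b = 0; heap: [0-14 ALLOC][15-50 FREE]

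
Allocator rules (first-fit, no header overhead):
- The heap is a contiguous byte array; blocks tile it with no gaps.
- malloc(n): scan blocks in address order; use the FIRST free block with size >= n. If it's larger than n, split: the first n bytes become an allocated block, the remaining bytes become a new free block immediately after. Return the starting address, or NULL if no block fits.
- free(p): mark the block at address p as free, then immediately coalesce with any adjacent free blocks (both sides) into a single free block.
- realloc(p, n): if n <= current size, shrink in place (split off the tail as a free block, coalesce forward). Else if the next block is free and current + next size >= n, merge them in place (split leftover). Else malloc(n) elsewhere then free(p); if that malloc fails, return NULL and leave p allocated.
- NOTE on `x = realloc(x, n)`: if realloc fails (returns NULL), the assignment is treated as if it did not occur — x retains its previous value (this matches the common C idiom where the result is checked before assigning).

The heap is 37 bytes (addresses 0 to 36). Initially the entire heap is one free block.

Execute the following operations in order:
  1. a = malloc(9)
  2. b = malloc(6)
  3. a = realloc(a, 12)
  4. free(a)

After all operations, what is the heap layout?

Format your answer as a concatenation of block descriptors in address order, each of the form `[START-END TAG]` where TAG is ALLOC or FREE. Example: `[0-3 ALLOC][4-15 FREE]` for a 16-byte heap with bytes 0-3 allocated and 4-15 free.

Answer: [0-8 FREE][9-14 ALLOC][15-36 FREE]

Derivation:
Op 1: a = malloc(9) -> a = 0; heap: [0-8 ALLOC][9-36 FREE]
Op 2: b = malloc(6) -> b = 9; heap: [0-8 ALLOC][9-14 ALLOC][15-36 FREE]
Op 3: a = realloc(a, 12) -> a = 15; heap: [0-8 FREE][9-14 ALLOC][15-26 ALLOC][27-36 FREE]
Op 4: free(a) -> (freed a); heap: [0-8 FREE][9-14 ALLOC][15-36 FREE]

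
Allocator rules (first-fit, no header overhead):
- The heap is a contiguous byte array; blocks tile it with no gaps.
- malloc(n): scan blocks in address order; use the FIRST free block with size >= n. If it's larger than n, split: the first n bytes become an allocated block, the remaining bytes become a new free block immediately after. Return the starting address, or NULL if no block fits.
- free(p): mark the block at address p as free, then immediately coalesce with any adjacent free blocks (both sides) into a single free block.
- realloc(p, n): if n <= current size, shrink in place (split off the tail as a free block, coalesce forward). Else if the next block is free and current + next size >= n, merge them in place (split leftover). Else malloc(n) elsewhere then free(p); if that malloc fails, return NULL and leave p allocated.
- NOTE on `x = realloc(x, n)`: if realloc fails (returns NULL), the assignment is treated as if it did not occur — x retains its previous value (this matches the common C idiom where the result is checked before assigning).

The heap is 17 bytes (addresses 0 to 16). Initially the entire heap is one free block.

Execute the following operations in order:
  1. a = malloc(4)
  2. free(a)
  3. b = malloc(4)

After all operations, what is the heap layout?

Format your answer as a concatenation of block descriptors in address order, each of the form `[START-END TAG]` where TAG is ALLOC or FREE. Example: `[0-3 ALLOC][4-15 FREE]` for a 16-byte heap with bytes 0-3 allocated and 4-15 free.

Op 1: a = malloc(4) -> a = 0; heap: [0-3 ALLOC][4-16 FREE]
Op 2: free(a) -> (freed a); heap: [0-16 FREE]
Op 3: b = malloc(4) -> b = 0; heap: [0-3 ALLOC][4-16 FREE]

Answer: [0-3 ALLOC][4-16 FREE]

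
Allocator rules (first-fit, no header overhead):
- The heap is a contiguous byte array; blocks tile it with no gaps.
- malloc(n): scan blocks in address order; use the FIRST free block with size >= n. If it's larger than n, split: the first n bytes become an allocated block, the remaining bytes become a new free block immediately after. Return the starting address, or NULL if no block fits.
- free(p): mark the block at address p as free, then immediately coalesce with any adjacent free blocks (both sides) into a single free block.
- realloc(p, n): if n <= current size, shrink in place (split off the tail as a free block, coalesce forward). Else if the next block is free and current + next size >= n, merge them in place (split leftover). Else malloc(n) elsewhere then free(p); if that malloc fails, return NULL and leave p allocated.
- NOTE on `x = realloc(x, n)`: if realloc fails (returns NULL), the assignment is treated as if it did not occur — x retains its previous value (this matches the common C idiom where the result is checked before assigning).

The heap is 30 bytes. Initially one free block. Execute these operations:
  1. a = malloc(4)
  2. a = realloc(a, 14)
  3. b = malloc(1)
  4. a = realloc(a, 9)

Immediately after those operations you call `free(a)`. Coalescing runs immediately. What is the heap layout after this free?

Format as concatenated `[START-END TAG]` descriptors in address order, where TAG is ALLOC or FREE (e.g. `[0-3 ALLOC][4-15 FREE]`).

Op 1: a = malloc(4) -> a = 0; heap: [0-3 ALLOC][4-29 FREE]
Op 2: a = realloc(a, 14) -> a = 0; heap: [0-13 ALLOC][14-29 FREE]
Op 3: b = malloc(1) -> b = 14; heap: [0-13 ALLOC][14-14 ALLOC][15-29 FREE]
Op 4: a = realloc(a, 9) -> a = 0; heap: [0-8 ALLOC][9-13 FREE][14-14 ALLOC][15-29 FREE]
free(a): a = 0 -> block [0-8 ALLOC]; mark free, coalesce with adjacent free neighbors -> [0-13 FREE][14-14 ALLOC][15-29 FREE]

Answer: [0-13 FREE][14-14 ALLOC][15-29 FREE]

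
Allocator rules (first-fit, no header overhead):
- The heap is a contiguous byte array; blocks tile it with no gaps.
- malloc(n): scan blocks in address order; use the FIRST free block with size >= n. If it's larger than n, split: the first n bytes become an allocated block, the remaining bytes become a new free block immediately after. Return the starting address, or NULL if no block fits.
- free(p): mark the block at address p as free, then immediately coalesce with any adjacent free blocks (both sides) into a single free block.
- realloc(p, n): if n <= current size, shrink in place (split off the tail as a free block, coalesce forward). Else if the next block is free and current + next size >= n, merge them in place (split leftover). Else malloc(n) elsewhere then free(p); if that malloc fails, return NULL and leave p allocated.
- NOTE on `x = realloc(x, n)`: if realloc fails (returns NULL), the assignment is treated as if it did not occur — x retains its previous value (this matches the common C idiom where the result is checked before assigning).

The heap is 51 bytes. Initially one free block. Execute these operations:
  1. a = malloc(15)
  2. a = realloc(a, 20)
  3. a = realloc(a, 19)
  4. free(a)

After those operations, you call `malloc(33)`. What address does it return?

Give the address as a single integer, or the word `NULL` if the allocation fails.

Op 1: a = malloc(15) -> a = 0; heap: [0-14 ALLOC][15-50 FREE]
Op 2: a = realloc(a, 20) -> a = 0; heap: [0-19 ALLOC][20-50 FREE]
Op 3: a = realloc(a, 19) -> a = 0; heap: [0-18 ALLOC][19-50 FREE]
Op 4: free(a) -> (freed a); heap: [0-50 FREE]
malloc(33): first-fit scan over [0-50 FREE] -> 0

Answer: 0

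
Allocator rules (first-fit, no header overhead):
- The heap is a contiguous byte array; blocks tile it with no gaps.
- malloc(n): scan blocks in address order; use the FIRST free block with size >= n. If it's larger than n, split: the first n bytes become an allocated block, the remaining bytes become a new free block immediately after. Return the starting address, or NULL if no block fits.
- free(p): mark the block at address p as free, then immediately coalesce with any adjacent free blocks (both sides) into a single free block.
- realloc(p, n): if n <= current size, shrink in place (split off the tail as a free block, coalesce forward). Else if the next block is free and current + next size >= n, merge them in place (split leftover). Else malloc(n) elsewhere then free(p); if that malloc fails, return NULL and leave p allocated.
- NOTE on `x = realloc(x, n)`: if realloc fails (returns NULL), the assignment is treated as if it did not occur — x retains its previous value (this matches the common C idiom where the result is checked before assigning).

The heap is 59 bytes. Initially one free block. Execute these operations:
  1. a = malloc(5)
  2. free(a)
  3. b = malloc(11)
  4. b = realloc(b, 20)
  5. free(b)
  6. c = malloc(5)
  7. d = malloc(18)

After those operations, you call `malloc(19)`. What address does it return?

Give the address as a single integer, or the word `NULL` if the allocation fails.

Answer: 23

Derivation:
Op 1: a = malloc(5) -> a = 0; heap: [0-4 ALLOC][5-58 FREE]
Op 2: free(a) -> (freed a); heap: [0-58 FREE]
Op 3: b = malloc(11) -> b = 0; heap: [0-10 ALLOC][11-58 FREE]
Op 4: b = realloc(b, 20) -> b = 0; heap: [0-19 ALLOC][20-58 FREE]
Op 5: free(b) -> (freed b); heap: [0-58 FREE]
Op 6: c = malloc(5) -> c = 0; heap: [0-4 ALLOC][5-58 FREE]
Op 7: d = malloc(18) -> d = 5; heap: [0-4 ALLOC][5-22 ALLOC][23-58 FREE]
malloc(19): first-fit scan over [0-4 ALLOC][5-22 ALLOC][23-58 FREE] -> 23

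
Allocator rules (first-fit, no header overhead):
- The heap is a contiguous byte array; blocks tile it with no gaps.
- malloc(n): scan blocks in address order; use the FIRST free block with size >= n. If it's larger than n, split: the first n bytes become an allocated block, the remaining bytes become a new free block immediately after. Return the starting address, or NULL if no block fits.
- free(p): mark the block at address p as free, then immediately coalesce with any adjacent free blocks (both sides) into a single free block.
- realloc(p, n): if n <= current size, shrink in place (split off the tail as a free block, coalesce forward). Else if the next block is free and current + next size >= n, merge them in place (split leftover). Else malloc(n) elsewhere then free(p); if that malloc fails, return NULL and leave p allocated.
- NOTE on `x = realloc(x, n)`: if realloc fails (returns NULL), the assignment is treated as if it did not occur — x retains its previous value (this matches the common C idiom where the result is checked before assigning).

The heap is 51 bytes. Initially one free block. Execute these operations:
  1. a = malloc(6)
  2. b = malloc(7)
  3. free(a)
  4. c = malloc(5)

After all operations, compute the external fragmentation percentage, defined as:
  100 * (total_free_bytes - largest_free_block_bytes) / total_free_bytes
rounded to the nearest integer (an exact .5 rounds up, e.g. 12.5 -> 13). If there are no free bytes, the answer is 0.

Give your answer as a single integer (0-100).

Answer: 3

Derivation:
Op 1: a = malloc(6) -> a = 0; heap: [0-5 ALLOC][6-50 FREE]
Op 2: b = malloc(7) -> b = 6; heap: [0-5 ALLOC][6-12 ALLOC][13-50 FREE]
Op 3: free(a) -> (freed a); heap: [0-5 FREE][6-12 ALLOC][13-50 FREE]
Op 4: c = malloc(5) -> c = 0; heap: [0-4 ALLOC][5-5 FREE][6-12 ALLOC][13-50 FREE]
Free blocks: [1 38] total_free=39 largest=38 -> 100*(39-38)/39 = 100/39 ≈ 2.564 -> rounds to 3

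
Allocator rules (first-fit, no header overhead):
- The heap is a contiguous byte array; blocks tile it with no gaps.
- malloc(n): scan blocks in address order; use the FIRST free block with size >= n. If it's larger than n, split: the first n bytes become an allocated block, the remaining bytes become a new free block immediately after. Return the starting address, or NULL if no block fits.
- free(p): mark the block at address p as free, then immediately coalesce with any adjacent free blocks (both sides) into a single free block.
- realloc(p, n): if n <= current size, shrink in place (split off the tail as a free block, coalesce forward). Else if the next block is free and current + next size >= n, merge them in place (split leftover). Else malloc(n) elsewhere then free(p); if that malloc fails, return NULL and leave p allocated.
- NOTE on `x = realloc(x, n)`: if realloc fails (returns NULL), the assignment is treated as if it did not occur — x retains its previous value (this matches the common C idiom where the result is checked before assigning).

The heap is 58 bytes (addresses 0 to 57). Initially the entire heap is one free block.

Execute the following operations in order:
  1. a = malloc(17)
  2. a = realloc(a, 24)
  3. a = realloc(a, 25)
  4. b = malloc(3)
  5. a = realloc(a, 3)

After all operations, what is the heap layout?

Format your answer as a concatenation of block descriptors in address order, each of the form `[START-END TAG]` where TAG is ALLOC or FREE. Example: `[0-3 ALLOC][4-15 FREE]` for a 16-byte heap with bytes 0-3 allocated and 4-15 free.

Op 1: a = malloc(17) -> a = 0; heap: [0-16 ALLOC][17-57 FREE]
Op 2: a = realloc(a, 24) -> a = 0; heap: [0-23 ALLOC][24-57 FREE]
Op 3: a = realloc(a, 25) -> a = 0; heap: [0-24 ALLOC][25-57 FREE]
Op 4: b = malloc(3) -> b = 25; heap: [0-24 ALLOC][25-27 ALLOC][28-57 FREE]
Op 5: a = realloc(a, 3) -> a = 0; heap: [0-2 ALLOC][3-24 FREE][25-27 ALLOC][28-57 FREE]

Answer: [0-2 ALLOC][3-24 FREE][25-27 ALLOC][28-57 FREE]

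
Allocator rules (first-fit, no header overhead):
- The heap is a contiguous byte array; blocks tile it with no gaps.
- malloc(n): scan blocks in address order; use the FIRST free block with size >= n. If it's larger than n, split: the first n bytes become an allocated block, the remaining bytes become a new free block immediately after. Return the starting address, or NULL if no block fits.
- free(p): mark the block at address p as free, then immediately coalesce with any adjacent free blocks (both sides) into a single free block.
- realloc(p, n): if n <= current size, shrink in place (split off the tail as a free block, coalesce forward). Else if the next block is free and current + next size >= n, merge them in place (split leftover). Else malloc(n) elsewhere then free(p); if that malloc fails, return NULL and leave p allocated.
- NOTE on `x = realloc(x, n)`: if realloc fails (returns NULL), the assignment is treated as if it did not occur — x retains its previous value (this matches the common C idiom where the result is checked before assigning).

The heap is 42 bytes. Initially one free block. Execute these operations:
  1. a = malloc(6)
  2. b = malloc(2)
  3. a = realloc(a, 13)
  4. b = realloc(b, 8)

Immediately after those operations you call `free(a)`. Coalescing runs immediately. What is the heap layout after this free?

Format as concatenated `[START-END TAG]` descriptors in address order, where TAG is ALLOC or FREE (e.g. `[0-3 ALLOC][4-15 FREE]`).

Answer: [0-20 FREE][21-28 ALLOC][29-41 FREE]

Derivation:
Op 1: a = malloc(6) -> a = 0; heap: [0-5 ALLOC][6-41 FREE]
Op 2: b = malloc(2) -> b = 6; heap: [0-5 ALLOC][6-7 ALLOC][8-41 FREE]
Op 3: a = realloc(a, 13) -> a = 8; heap: [0-5 FREE][6-7 ALLOC][8-20 ALLOC][21-41 FREE]
Op 4: b = realloc(b, 8) -> b = 21; heap: [0-7 FREE][8-20 ALLOC][21-28 ALLOC][29-41 FREE]
free(a): a = 8 -> block [8-20 ALLOC]; mark free, coalesce with adjacent free neighbors -> [0-20 FREE][21-28 ALLOC][29-41 FREE]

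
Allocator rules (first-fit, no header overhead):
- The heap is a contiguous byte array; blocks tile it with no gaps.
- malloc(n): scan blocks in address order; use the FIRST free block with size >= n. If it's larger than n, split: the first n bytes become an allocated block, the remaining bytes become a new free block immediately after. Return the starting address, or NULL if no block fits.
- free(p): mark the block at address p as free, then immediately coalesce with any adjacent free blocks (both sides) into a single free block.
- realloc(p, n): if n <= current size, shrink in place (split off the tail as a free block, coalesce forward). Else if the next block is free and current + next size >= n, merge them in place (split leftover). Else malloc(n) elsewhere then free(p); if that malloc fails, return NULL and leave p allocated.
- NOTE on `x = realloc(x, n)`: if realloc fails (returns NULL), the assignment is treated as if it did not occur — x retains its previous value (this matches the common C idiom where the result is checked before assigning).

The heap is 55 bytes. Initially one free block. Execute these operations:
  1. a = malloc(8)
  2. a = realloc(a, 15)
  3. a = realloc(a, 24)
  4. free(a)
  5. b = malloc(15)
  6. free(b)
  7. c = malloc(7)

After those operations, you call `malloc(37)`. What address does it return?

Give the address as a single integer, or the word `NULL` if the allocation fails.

Op 1: a = malloc(8) -> a = 0; heap: [0-7 ALLOC][8-54 FREE]
Op 2: a = realloc(a, 15) -> a = 0; heap: [0-14 ALLOC][15-54 FREE]
Op 3: a = realloc(a, 24) -> a = 0; heap: [0-23 ALLOC][24-54 FREE]
Op 4: free(a) -> (freed a); heap: [0-54 FREE]
Op 5: b = malloc(15) -> b = 0; heap: [0-14 ALLOC][15-54 FREE]
Op 6: free(b) -> (freed b); heap: [0-54 FREE]
Op 7: c = malloc(7) -> c = 0; heap: [0-6 ALLOC][7-54 FREE]
malloc(37): first-fit scan over [0-6 ALLOC][7-54 FREE] -> 7

Answer: 7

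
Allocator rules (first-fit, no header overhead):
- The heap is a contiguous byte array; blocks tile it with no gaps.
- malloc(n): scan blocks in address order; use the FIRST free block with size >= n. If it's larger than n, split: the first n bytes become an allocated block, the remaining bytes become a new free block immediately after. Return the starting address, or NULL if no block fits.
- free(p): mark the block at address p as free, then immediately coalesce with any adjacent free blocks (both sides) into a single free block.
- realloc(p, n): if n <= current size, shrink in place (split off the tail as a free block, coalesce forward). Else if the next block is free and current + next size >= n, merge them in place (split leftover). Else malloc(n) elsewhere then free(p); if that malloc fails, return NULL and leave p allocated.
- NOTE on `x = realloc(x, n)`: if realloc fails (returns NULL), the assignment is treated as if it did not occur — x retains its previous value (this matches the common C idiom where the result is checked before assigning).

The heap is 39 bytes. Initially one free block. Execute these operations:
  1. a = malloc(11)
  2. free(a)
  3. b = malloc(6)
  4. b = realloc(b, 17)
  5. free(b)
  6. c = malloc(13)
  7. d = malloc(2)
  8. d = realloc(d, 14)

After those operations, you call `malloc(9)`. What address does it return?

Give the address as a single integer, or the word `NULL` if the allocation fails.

Op 1: a = malloc(11) -> a = 0; heap: [0-10 ALLOC][11-38 FREE]
Op 2: free(a) -> (freed a); heap: [0-38 FREE]
Op 3: b = malloc(6) -> b = 0; heap: [0-5 ALLOC][6-38 FREE]
Op 4: b = realloc(b, 17) -> b = 0; heap: [0-16 ALLOC][17-38 FREE]
Op 5: free(b) -> (freed b); heap: [0-38 FREE]
Op 6: c = malloc(13) -> c = 0; heap: [0-12 ALLOC][13-38 FREE]
Op 7: d = malloc(2) -> d = 13; heap: [0-12 ALLOC][13-14 ALLOC][15-38 FREE]
Op 8: d = realloc(d, 14) -> d = 13; heap: [0-12 ALLOC][13-26 ALLOC][27-38 FREE]
malloc(9): first-fit scan over [0-12 ALLOC][13-26 ALLOC][27-38 FREE] -> 27

Answer: 27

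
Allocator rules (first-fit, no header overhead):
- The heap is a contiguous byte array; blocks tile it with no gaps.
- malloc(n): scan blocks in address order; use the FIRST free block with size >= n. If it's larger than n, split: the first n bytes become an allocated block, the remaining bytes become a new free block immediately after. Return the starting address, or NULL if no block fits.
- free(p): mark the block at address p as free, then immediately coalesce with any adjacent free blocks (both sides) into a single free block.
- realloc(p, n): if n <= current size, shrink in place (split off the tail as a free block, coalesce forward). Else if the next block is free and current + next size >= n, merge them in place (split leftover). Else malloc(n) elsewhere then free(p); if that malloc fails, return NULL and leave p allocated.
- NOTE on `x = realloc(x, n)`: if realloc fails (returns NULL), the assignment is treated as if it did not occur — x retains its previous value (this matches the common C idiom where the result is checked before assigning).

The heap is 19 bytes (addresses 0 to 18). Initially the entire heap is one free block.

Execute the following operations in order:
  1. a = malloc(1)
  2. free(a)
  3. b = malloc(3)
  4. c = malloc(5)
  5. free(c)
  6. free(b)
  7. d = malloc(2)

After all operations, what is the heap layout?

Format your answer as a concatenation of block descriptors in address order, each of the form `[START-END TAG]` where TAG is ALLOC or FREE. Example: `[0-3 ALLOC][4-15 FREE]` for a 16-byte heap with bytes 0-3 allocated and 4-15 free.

Answer: [0-1 ALLOC][2-18 FREE]

Derivation:
Op 1: a = malloc(1) -> a = 0; heap: [0-0 ALLOC][1-18 FREE]
Op 2: free(a) -> (freed a); heap: [0-18 FREE]
Op 3: b = malloc(3) -> b = 0; heap: [0-2 ALLOC][3-18 FREE]
Op 4: c = malloc(5) -> c = 3; heap: [0-2 ALLOC][3-7 ALLOC][8-18 FREE]
Op 5: free(c) -> (freed c); heap: [0-2 ALLOC][3-18 FREE]
Op 6: free(b) -> (freed b); heap: [0-18 FREE]
Op 7: d = malloc(2) -> d = 0; heap: [0-1 ALLOC][2-18 FREE]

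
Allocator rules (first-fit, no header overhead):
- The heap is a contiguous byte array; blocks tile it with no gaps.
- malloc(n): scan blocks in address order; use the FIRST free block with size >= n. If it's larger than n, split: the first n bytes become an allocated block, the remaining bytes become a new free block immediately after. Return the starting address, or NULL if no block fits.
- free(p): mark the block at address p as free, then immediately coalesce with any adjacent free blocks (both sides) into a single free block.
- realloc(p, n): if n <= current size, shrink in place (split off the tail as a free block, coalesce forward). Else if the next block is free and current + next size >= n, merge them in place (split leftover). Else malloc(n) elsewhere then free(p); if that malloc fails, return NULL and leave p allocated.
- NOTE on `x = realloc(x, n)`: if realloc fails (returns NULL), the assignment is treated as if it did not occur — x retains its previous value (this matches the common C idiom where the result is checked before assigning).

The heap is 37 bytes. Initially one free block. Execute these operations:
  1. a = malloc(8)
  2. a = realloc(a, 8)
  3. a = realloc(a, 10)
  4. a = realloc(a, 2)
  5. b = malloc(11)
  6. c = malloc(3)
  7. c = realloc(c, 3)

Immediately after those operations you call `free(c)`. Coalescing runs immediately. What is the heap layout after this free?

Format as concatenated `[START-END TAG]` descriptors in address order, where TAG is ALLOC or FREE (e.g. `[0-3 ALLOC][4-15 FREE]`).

Answer: [0-1 ALLOC][2-12 ALLOC][13-36 FREE]

Derivation:
Op 1: a = malloc(8) -> a = 0; heap: [0-7 ALLOC][8-36 FREE]
Op 2: a = realloc(a, 8) -> a = 0; heap: [0-7 ALLOC][8-36 FREE]
Op 3: a = realloc(a, 10) -> a = 0; heap: [0-9 ALLOC][10-36 FREE]
Op 4: a = realloc(a, 2) -> a = 0; heap: [0-1 ALLOC][2-36 FREE]
Op 5: b = malloc(11) -> b = 2; heap: [0-1 ALLOC][2-12 ALLOC][13-36 FREE]
Op 6: c = malloc(3) -> c = 13; heap: [0-1 ALLOC][2-12 ALLOC][13-15 ALLOC][16-36 FREE]
Op 7: c = realloc(c, 3) -> c = 13; heap: [0-1 ALLOC][2-12 ALLOC][13-15 ALLOC][16-36 FREE]
free(c): c = 13 -> block [13-15 ALLOC]; mark free, coalesce with adjacent free neighbors -> [0-1 ALLOC][2-12 ALLOC][13-36 FREE]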